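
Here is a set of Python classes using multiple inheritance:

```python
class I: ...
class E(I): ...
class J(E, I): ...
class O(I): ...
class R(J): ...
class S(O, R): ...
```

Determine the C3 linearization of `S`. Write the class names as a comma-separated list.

L[S] = S + merge(L[O], L[R], [O R])
  take O:  [O I object] + [R J E I object] + [O R]
  take R:  [I object] + [R J E I object] + [R]
  take J:  [I object] + [J E I object]
  take E:  [I object] + [E I object]
  take I:  [I object] + [I object]
  take object:  [object] + [object]

S, O, R, J, E, I, object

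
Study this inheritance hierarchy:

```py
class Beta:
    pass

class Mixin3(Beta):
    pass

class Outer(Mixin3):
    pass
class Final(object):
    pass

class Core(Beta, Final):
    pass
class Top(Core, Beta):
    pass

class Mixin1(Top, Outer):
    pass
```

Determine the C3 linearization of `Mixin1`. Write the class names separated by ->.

L[Mixin1] = Mixin1 + merge(L[Top], L[Outer], [Top Outer])
  take Top:  [Top Core Beta Final object] + [Outer Mixin3 Beta object] + [Top Outer]
  take Core:  [Core Beta Final object] + [Outer Mixin3 Beta object] + [Outer]
  take Outer:  [Beta Final object] + [Outer Mixin3 Beta object] + [Outer]
  take Mixin3:  [Beta Final object] + [Mixin3 Beta object]
  take Beta:  [Beta Final object] + [Beta object]
  take Final:  [Final object] + [object]
  take object:  [object] + [object]

Mixin1 -> Top -> Core -> Outer -> Mixin3 -> Beta -> Final -> object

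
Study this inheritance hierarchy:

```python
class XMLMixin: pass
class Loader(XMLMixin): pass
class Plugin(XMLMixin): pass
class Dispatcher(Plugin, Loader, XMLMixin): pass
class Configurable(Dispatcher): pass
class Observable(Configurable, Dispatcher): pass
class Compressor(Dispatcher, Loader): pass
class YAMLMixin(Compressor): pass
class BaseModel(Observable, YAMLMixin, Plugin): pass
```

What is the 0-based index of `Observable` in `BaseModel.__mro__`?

1

L[BaseModel] = BaseModel + merge(L[Observable], L[YAMLMixin], L[Plugin], [Observable YAMLMixin Plugin])
  take Observable:  [Observable Configurable Dispatcher Plugin Loader XMLMixin object] + [YAMLMixin Compressor Dispatcher Plugin Loader XMLMixin object] + [Plugin XMLMixin object] + [Observable YAMLMixin Plugin]
  take Configurable:  [Configurable Dispatcher Plugin Loader XMLMixin object] + [YAMLMixin Compressor Dispatcher Plugin Loader XMLMixin object] + [Plugin XMLMixin object] + [YAMLMixin Plugin]
  take YAMLMixin:  [Dispatcher Plugin Loader XMLMixin object] + [YAMLMixin Compressor Dispatcher Plugin Loader XMLMixin object] + [Plugin XMLMixin object] + [YAMLMixin Plugin]
  take Compressor:  [Dispatcher Plugin Loader XMLMixin object] + [Compressor Dispatcher Plugin Loader XMLMixin object] + [Plugin XMLMixin object] + [Plugin]
  take Dispatcher:  [Dispatcher Plugin Loader XMLMixin object] + [Dispatcher Plugin Loader XMLMixin object] + [Plugin XMLMixin object] + [Plugin]
  take Plugin:  [Plugin Loader XMLMixin object] + [Plugin Loader XMLMixin object] + [Plugin XMLMixin object] + [Plugin]
  take Loader:  [Loader XMLMixin object] + [Loader XMLMixin object] + [XMLMixin object]
  take XMLMixin:  [XMLMixin object] + [XMLMixin object] + [XMLMixin object]
  take object:  [object] + [object] + [object]
MRO: BaseModel Observable Configurable YAMLMixin Compressor Dispatcher Plugin Loader XMLMixin object
Observable sits at index 1.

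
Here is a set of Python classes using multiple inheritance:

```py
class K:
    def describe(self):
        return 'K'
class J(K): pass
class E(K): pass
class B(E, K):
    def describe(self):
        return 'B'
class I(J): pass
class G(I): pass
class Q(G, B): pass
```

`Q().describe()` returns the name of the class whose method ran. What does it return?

L[Q] = Q + merge(L[G], L[B], [G B])
  take G:  [G I J K object] + [B E K object] + [G B]
  take I:  [I J K object] + [B E K object] + [B]
  take J:  [J K object] + [B E K object] + [B]
  take B:  [K object] + [B E K object] + [B]
  take E:  [K object] + [E K object]
  take K:  [K object] + [K object]
  take object:  [object] + [object]
MRO: Q G I J B E K object
describe is defined in: B, K. First along the MRO is B.

B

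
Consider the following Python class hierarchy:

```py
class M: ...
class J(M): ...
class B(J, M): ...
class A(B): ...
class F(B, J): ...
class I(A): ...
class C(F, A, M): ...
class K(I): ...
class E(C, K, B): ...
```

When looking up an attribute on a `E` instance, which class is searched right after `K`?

I

L[E] = E + merge(L[C], L[K], L[B], [C K B])
  take C:  [C F A B J M object] + [K I A B J M object] + [B J M object] + [C K B]
  take F:  [F A B J M object] + [K I A B J M object] + [B J M object] + [K B]
  take K:  [A B J M object] + [K I A B J M object] + [B J M object] + [K B]
  take I:  [A B J M object] + [I A B J M object] + [B J M object] + [B]
  take A:  [A B J M object] + [A B J M object] + [B J M object] + [B]
  take B:  [B J M object] + [B J M object] + [B J M object] + [B]
  take J:  [J M object] + [J M object] + [J M object]
  take M:  [M object] + [M object] + [M object]
  take object:  [object] + [object] + [object]
MRO: E C F K I A B J M object
K is at position 3; next is I.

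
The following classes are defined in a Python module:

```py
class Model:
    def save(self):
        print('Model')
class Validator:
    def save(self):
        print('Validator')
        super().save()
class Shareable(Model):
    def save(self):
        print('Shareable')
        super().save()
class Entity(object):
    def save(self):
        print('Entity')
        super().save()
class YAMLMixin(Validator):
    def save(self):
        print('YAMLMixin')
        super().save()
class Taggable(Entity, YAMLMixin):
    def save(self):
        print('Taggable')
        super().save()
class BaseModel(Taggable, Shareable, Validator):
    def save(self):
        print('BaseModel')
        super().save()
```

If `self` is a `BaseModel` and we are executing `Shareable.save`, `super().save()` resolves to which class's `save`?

Validator

L[BaseModel] = BaseModel + merge(L[Taggable], L[Shareable], L[Validator], [Taggable Shareable Validator])
  take Taggable:  [Taggable Entity YAMLMixin Validator object] + [Shareable Model object] + [Validator object] + [Taggable Shareable Validator]
  take Entity:  [Entity YAMLMixin Validator object] + [Shareable Model object] + [Validator object] + [Shareable Validator]
  take YAMLMixin:  [YAMLMixin Validator object] + [Shareable Model object] + [Validator object] + [Shareable Validator]
  take Shareable:  [Validator object] + [Shareable Model object] + [Validator object] + [Shareable Validator]
  take Validator:  [Validator object] + [Model object] + [Validator object] + [Validator]
  take Model:  [object] + [Model object] + [object]
  take object:  [object] + [object] + [object]
MRO: BaseModel Taggable Entity YAMLMixin Shareable Validator Model object
super() in Shareable.save on a BaseModel instance goes to the class after Shareable in BaseModel's MRO: Validator.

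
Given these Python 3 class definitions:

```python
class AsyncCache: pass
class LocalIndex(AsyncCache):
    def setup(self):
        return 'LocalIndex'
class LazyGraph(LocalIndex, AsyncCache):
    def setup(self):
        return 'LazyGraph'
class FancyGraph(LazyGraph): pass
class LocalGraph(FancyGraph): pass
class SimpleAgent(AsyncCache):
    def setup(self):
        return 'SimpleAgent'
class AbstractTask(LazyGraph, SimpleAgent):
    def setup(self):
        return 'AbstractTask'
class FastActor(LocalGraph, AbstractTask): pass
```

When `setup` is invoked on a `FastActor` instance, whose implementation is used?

L[FastActor] = FastActor + merge(L[LocalGraph], L[AbstractTask], [LocalGraph AbstractTask])
  take LocalGraph:  [LocalGraph FancyGraph LazyGraph LocalIndex AsyncCache object] + [AbstractTask LazyGraph LocalIndex SimpleAgent AsyncCache object] + [LocalGraph AbstractTask]
  take FancyGraph:  [FancyGraph LazyGraph LocalIndex AsyncCache object] + [AbstractTask LazyGraph LocalIndex SimpleAgent AsyncCache object] + [AbstractTask]
  take AbstractTask:  [LazyGraph LocalIndex AsyncCache object] + [AbstractTask LazyGraph LocalIndex SimpleAgent AsyncCache object] + [AbstractTask]
  take LazyGraph:  [LazyGraph LocalIndex AsyncCache object] + [LazyGraph LocalIndex SimpleAgent AsyncCache object]
  take LocalIndex:  [LocalIndex AsyncCache object] + [LocalIndex SimpleAgent AsyncCache object]
  take SimpleAgent:  [AsyncCache object] + [SimpleAgent AsyncCache object]
  take AsyncCache:  [AsyncCache object] + [AsyncCache object]
  take object:  [object] + [object]
MRO: FastActor LocalGraph FancyGraph AbstractTask LazyGraph LocalIndex SimpleAgent AsyncCache object
setup is defined in: AbstractTask, LazyGraph, LocalIndex, SimpleAgent. First along the MRO is AbstractTask.

AbstractTask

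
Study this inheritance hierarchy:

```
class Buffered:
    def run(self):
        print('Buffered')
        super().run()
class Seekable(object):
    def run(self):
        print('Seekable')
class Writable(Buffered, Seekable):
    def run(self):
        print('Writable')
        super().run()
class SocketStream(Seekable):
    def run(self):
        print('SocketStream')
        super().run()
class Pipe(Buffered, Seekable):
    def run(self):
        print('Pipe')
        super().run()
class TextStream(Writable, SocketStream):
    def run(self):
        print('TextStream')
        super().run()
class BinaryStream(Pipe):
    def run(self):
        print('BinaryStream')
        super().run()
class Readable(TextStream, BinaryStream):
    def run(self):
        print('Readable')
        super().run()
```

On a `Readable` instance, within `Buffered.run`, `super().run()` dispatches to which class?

SocketStream

L[Readable] = Readable + merge(L[TextStream], L[BinaryStream], [TextStream BinaryStream])
  take TextStream:  [TextStream Writable Buffered SocketStream Seekable object] + [BinaryStream Pipe Buffered Seekable object] + [TextStream BinaryStream]
  take Writable:  [Writable Buffered SocketStream Seekable object] + [BinaryStream Pipe Buffered Seekable object] + [BinaryStream]
  take BinaryStream:  [Buffered SocketStream Seekable object] + [BinaryStream Pipe Buffered Seekable object] + [BinaryStream]
  take Pipe:  [Buffered SocketStream Seekable object] + [Pipe Buffered Seekable object]
  take Buffered:  [Buffered SocketStream Seekable object] + [Buffered Seekable object]
  take SocketStream:  [SocketStream Seekable object] + [Seekable object]
  take Seekable:  [Seekable object] + [Seekable object]
  take object:  [object] + [object]
MRO: Readable TextStream Writable BinaryStream Pipe Buffered SocketStream Seekable object
super() in Buffered.run on a Readable instance goes to the class after Buffered in Readable's MRO: SocketStream.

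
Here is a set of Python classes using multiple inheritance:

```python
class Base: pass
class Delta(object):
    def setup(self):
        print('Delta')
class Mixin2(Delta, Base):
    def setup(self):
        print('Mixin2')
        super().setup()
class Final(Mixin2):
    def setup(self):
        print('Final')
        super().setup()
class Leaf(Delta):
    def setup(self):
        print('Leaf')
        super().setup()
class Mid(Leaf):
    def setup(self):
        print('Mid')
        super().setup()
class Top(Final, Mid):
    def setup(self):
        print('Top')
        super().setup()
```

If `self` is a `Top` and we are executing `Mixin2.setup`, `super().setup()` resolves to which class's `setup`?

L[Top] = Top + merge(L[Final], L[Mid], [Final Mid])
  take Final:  [Final Mixin2 Delta Base object] + [Mid Leaf Delta object] + [Final Mid]
  take Mixin2:  [Mixin2 Delta Base object] + [Mid Leaf Delta object] + [Mid]
  take Mid:  [Delta Base object] + [Mid Leaf Delta object] + [Mid]
  take Leaf:  [Delta Base object] + [Leaf Delta object]
  take Delta:  [Delta Base object] + [Delta object]
  take Base:  [Base object] + [object]
  take object:  [object] + [object]
MRO: Top Final Mixin2 Mid Leaf Delta Base object
super() in Mixin2.setup on a Top instance goes to the class after Mixin2 in Top's MRO: Mid.

Mid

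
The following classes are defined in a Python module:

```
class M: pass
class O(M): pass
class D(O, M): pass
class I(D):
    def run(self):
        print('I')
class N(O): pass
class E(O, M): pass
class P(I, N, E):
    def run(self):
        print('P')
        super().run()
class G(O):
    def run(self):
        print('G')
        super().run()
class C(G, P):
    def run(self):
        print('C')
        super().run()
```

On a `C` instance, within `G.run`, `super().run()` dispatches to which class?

L[C] = C + merge(L[G], L[P], [G P])
  take G:  [G O M object] + [P I D N E O M object] + [G P]
  take P:  [O M object] + [P I D N E O M object] + [P]
  take I:  [O M object] + [I D N E O M object]
  take D:  [O M object] + [D N E O M object]
  take N:  [O M object] + [N E O M object]
  take E:  [O M object] + [E O M object]
  take O:  [O M object] + [O M object]
  take M:  [M object] + [M object]
  take object:  [object] + [object]
MRO: C G P I D N E O M object
super() in G.run on a C instance goes to the class after G in C's MRO: P.

P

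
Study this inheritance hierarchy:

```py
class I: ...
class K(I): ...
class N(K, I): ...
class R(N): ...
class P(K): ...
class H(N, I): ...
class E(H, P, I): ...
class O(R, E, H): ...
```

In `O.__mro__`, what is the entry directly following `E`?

H

L[O] = O + merge(L[R], L[E], L[H], [R E H])
  take R:  [R N K I object] + [E H N P K I object] + [H N K I object] + [R E H]
  take E:  [N K I object] + [E H N P K I object] + [H N K I object] + [E H]
  take H:  [N K I object] + [H N P K I object] + [H N K I object] + [H]
  take N:  [N K I object] + [N P K I object] + [N K I object]
  take P:  [K I object] + [P K I object] + [K I object]
  take K:  [K I object] + [K I object] + [K I object]
  take I:  [I object] + [I object] + [I object]
  take object:  [object] + [object] + [object]
MRO: O R E H N P K I object
E is at position 2; next is H.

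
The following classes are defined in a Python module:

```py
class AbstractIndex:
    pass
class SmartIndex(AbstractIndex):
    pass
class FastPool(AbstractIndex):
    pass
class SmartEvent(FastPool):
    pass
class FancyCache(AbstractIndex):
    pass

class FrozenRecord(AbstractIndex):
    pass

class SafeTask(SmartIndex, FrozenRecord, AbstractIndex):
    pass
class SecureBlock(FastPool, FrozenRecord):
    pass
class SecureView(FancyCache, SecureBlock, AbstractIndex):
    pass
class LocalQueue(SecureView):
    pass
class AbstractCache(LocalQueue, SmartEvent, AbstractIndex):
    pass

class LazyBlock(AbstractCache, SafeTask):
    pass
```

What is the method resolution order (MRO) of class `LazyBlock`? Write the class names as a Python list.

[LazyBlock, AbstractCache, LocalQueue, SecureView, FancyCache, SecureBlock, SmartEvent, FastPool, SafeTask, SmartIndex, FrozenRecord, AbstractIndex, object]

L[LazyBlock] = LazyBlock + merge(L[AbstractCache], L[SafeTask], [AbstractCache SafeTask])
  take AbstractCache:  [AbstractCache LocalQueue SecureView FancyCache SecureBlock SmartEvent FastPool FrozenRecord AbstractIndex object] + [SafeTask SmartIndex FrozenRecord AbstractIndex object] + [AbstractCache SafeTask]
  take LocalQueue:  [LocalQueue SecureView FancyCache SecureBlock SmartEvent FastPool FrozenRecord AbstractIndex object] + [SafeTask SmartIndex FrozenRecord AbstractIndex object] + [SafeTask]
  take SecureView:  [SecureView FancyCache SecureBlock SmartEvent FastPool FrozenRecord AbstractIndex object] + [SafeTask SmartIndex FrozenRecord AbstractIndex object] + [SafeTask]
  take FancyCache:  [FancyCache SecureBlock SmartEvent FastPool FrozenRecord AbstractIndex object] + [SafeTask SmartIndex FrozenRecord AbstractIndex object] + [SafeTask]
  take SecureBlock:  [SecureBlock SmartEvent FastPool FrozenRecord AbstractIndex object] + [SafeTask SmartIndex FrozenRecord AbstractIndex object] + [SafeTask]
  take SmartEvent:  [SmartEvent FastPool FrozenRecord AbstractIndex object] + [SafeTask SmartIndex FrozenRecord AbstractIndex object] + [SafeTask]
  take FastPool:  [FastPool FrozenRecord AbstractIndex object] + [SafeTask SmartIndex FrozenRecord AbstractIndex object] + [SafeTask]
  take SafeTask:  [FrozenRecord AbstractIndex object] + [SafeTask SmartIndex FrozenRecord AbstractIndex object] + [SafeTask]
  take SmartIndex:  [FrozenRecord AbstractIndex object] + [SmartIndex FrozenRecord AbstractIndex object]
  take FrozenRecord:  [FrozenRecord AbstractIndex object] + [FrozenRecord AbstractIndex object]
  take AbstractIndex:  [AbstractIndex object] + [AbstractIndex object]
  take object:  [object] + [object]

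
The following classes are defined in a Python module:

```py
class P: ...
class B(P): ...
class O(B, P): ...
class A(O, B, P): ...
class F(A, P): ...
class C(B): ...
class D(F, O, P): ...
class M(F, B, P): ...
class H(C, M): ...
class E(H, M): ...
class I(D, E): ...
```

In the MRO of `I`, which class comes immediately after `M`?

L[I] = I + merge(L[D], L[E], [D E])
  take D:  [D F A O B P object] + [E H C M F A O B P object] + [D E]
  take E:  [F A O B P object] + [E H C M F A O B P object] + [E]
  take H:  [F A O B P object] + [H C M F A O B P object]
  take C:  [F A O B P object] + [C M F A O B P object]
  take M:  [F A O B P object] + [M F A O B P object]
  take F:  [F A O B P object] + [F A O B P object]
  take A:  [A O B P object] + [A O B P object]
  take O:  [O B P object] + [O B P object]
  take B:  [B P object] + [B P object]
  take P:  [P object] + [P object]
  take object:  [object] + [object]
MRO: I D E H C M F A O B P object
M is at position 5; next is F.

F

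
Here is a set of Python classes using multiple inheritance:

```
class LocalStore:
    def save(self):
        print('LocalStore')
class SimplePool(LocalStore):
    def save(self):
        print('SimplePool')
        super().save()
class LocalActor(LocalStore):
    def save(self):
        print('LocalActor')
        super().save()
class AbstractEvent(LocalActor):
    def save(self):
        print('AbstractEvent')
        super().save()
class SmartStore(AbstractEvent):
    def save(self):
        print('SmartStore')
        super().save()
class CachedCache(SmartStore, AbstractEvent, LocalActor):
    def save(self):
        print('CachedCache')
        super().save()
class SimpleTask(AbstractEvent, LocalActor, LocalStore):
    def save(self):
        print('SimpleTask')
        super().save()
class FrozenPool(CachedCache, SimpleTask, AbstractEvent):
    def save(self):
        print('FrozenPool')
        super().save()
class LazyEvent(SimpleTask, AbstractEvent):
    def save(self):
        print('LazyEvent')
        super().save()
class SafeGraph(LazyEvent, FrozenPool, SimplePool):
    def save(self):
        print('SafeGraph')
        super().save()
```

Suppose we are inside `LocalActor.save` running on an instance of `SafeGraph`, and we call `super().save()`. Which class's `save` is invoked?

SimplePool

L[SafeGraph] = SafeGraph + merge(L[LazyEvent], L[FrozenPool], L[SimplePool], [LazyEvent FrozenPool SimplePool])
  take LazyEvent:  [LazyEvent SimpleTask AbstractEvent LocalActor LocalStore object] + [FrozenPool CachedCache SmartStore SimpleTask AbstractEvent LocalActor LocalStore object] + [SimplePool LocalStore object] + [LazyEvent FrozenPool SimplePool]
  take FrozenPool:  [SimpleTask AbstractEvent LocalActor LocalStore object] + [FrozenPool CachedCache SmartStore SimpleTask AbstractEvent LocalActor LocalStore object] + [SimplePool LocalStore object] + [FrozenPool SimplePool]
  take CachedCache:  [SimpleTask AbstractEvent LocalActor LocalStore object] + [CachedCache SmartStore SimpleTask AbstractEvent LocalActor LocalStore object] + [SimplePool LocalStore object] + [SimplePool]
  take SmartStore:  [SimpleTask AbstractEvent LocalActor LocalStore object] + [SmartStore SimpleTask AbstractEvent LocalActor LocalStore object] + [SimplePool LocalStore object] + [SimplePool]
  take SimpleTask:  [SimpleTask AbstractEvent LocalActor LocalStore object] + [SimpleTask AbstractEvent LocalActor LocalStore object] + [SimplePool LocalStore object] + [SimplePool]
  take AbstractEvent:  [AbstractEvent LocalActor LocalStore object] + [AbstractEvent LocalActor LocalStore object] + [SimplePool LocalStore object] + [SimplePool]
  take LocalActor:  [LocalActor LocalStore object] + [LocalActor LocalStore object] + [SimplePool LocalStore object] + [SimplePool]
  take SimplePool:  [LocalStore object] + [LocalStore object] + [SimplePool LocalStore object] + [SimplePool]
  take LocalStore:  [LocalStore object] + [LocalStore object] + [LocalStore object]
  take object:  [object] + [object] + [object]
MRO: SafeGraph LazyEvent FrozenPool CachedCache SmartStore SimpleTask AbstractEvent LocalActor SimplePool LocalStore object
super() in LocalActor.save on a SafeGraph instance goes to the class after LocalActor in SafeGraph's MRO: SimplePool.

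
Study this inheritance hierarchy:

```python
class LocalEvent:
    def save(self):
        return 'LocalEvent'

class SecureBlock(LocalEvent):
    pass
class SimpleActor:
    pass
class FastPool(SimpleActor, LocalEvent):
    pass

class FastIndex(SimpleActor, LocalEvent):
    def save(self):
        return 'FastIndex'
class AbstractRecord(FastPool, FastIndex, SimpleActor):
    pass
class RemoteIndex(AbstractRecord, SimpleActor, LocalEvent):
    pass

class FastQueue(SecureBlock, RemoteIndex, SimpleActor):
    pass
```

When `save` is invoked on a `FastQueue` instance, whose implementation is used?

FastIndex

L[FastQueue] = FastQueue + merge(L[SecureBlock], L[RemoteIndex], L[SimpleActor], [SecureBlock RemoteIndex SimpleActor])
  take SecureBlock:  [SecureBlock LocalEvent object] + [RemoteIndex AbstractRecord FastPool FastIndex SimpleActor LocalEvent object] + [SimpleActor object] + [SecureBlock RemoteIndex SimpleActor]
  take RemoteIndex:  [LocalEvent object] + [RemoteIndex AbstractRecord FastPool FastIndex SimpleActor LocalEvent object] + [SimpleActor object] + [RemoteIndex SimpleActor]
  take AbstractRecord:  [LocalEvent object] + [AbstractRecord FastPool FastIndex SimpleActor LocalEvent object] + [SimpleActor object] + [SimpleActor]
  take FastPool:  [LocalEvent object] + [FastPool FastIndex SimpleActor LocalEvent object] + [SimpleActor object] + [SimpleActor]
  take FastIndex:  [LocalEvent object] + [FastIndex SimpleActor LocalEvent object] + [SimpleActor object] + [SimpleActor]
  take SimpleActor:  [LocalEvent object] + [SimpleActor LocalEvent object] + [SimpleActor object] + [SimpleActor]
  take LocalEvent:  [LocalEvent object] + [LocalEvent object] + [object]
  take object:  [object] + [object] + [object]
MRO: FastQueue SecureBlock RemoteIndex AbstractRecord FastPool FastIndex SimpleActor LocalEvent object
save is defined in: FastIndex, LocalEvent. First along the MRO is FastIndex.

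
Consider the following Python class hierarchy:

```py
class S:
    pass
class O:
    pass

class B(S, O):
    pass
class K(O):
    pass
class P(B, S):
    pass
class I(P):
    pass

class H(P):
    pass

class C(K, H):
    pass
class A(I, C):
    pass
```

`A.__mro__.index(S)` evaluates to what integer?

L[A] = A + merge(L[I], L[C], [I C])
  take I:  [I P B S O object] + [C K H P B S O object] + [I C]
  take C:  [P B S O object] + [C K H P B S O object] + [C]
  take K:  [P B S O object] + [K H P B S O object]
  take H:  [P B S O object] + [H P B S O object]
  take P:  [P B S O object] + [P B S O object]
  take B:  [B S O object] + [B S O object]
  take S:  [S O object] + [S O object]
  take O:  [O object] + [O object]
  take object:  [object] + [object]
MRO: A I C K H P B S O object
S sits at index 7.

7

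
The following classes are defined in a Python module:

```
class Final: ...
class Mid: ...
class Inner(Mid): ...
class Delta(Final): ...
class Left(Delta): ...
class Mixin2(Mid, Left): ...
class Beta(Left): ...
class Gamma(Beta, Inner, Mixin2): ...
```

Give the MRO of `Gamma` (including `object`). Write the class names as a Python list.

[Gamma, Beta, Inner, Mixin2, Mid, Left, Delta, Final, object]

L[Gamma] = Gamma + merge(L[Beta], L[Inner], L[Mixin2], [Beta Inner Mixin2])
  take Beta:  [Beta Left Delta Final object] + [Inner Mid object] + [Mixin2 Mid Left Delta Final object] + [Beta Inner Mixin2]
  take Inner:  [Left Delta Final object] + [Inner Mid object] + [Mixin2 Mid Left Delta Final object] + [Inner Mixin2]
  take Mixin2:  [Left Delta Final object] + [Mid object] + [Mixin2 Mid Left Delta Final object] + [Mixin2]
  take Mid:  [Left Delta Final object] + [Mid object] + [Mid Left Delta Final object]
  take Left:  [Left Delta Final object] + [object] + [Left Delta Final object]
  take Delta:  [Delta Final object] + [object] + [Delta Final object]
  take Final:  [Final object] + [object] + [Final object]
  take object:  [object] + [object] + [object]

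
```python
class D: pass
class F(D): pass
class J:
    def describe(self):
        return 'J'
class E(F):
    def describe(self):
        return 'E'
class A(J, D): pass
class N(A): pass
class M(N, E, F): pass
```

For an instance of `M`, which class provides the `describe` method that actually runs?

J

L[M] = M + merge(L[N], L[E], L[F], [N E F])
  take N:  [N A J D object] + [E F D object] + [F D object] + [N E F]
  take A:  [A J D object] + [E F D object] + [F D object] + [E F]
  take J:  [J D object] + [E F D object] + [F D object] + [E F]
  take E:  [D object] + [E F D object] + [F D object] + [E F]
  take F:  [D object] + [F D object] + [F D object] + [F]
  take D:  [D object] + [D object] + [D object]
  take object:  [object] + [object] + [object]
MRO: M N A J E F D object
describe is defined in: E, J. First along the MRO is J.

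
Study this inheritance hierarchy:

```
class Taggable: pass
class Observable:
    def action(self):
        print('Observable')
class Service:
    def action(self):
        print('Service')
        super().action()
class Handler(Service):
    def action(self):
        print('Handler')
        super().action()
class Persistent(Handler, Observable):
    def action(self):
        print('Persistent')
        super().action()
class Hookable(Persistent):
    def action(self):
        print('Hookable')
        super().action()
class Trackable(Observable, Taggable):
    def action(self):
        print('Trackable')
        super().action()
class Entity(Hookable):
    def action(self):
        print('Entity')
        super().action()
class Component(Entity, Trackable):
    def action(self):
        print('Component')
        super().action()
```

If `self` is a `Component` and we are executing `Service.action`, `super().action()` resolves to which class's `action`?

L[Component] = Component + merge(L[Entity], L[Trackable], [Entity Trackable])
  take Entity:  [Entity Hookable Persistent Handler Service Observable object] + [Trackable Observable Taggable object] + [Entity Trackable]
  take Hookable:  [Hookable Persistent Handler Service Observable object] + [Trackable Observable Taggable object] + [Trackable]
  take Persistent:  [Persistent Handler Service Observable object] + [Trackable Observable Taggable object] + [Trackable]
  take Handler:  [Handler Service Observable object] + [Trackable Observable Taggable object] + [Trackable]
  take Service:  [Service Observable object] + [Trackable Observable Taggable object] + [Trackable]
  take Trackable:  [Observable object] + [Trackable Observable Taggable object] + [Trackable]
  take Observable:  [Observable object] + [Observable Taggable object]
  take Taggable:  [object] + [Taggable object]
  take object:  [object] + [object]
MRO: Component Entity Hookable Persistent Handler Service Trackable Observable Taggable object
super() in Service.action on a Component instance goes to the class after Service in Component's MRO: Trackable.

Trackable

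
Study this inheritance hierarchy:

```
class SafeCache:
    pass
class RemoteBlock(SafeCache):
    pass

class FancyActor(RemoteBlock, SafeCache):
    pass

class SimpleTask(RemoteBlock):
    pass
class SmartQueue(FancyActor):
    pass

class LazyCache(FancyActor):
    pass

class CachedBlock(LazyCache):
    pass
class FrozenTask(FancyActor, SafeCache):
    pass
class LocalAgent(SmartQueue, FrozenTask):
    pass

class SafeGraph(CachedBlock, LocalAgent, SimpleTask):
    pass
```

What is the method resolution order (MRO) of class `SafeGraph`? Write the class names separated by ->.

L[SafeGraph] = SafeGraph + merge(L[CachedBlock], L[LocalAgent], L[SimpleTask], [CachedBlock LocalAgent SimpleTask])
  take CachedBlock:  [CachedBlock LazyCache FancyActor RemoteBlock SafeCache object] + [LocalAgent SmartQueue FrozenTask FancyActor RemoteBlock SafeCache object] + [SimpleTask RemoteBlock SafeCache object] + [CachedBlock LocalAgent SimpleTask]
  take LazyCache:  [LazyCache FancyActor RemoteBlock SafeCache object] + [LocalAgent SmartQueue FrozenTask FancyActor RemoteBlock SafeCache object] + [SimpleTask RemoteBlock SafeCache object] + [LocalAgent SimpleTask]
  take LocalAgent:  [FancyActor RemoteBlock SafeCache object] + [LocalAgent SmartQueue FrozenTask FancyActor RemoteBlock SafeCache object] + [SimpleTask RemoteBlock SafeCache object] + [LocalAgent SimpleTask]
  take SmartQueue:  [FancyActor RemoteBlock SafeCache object] + [SmartQueue FrozenTask FancyActor RemoteBlock SafeCache object] + [SimpleTask RemoteBlock SafeCache object] + [SimpleTask]
  take FrozenTask:  [FancyActor RemoteBlock SafeCache object] + [FrozenTask FancyActor RemoteBlock SafeCache object] + [SimpleTask RemoteBlock SafeCache object] + [SimpleTask]
  take FancyActor:  [FancyActor RemoteBlock SafeCache object] + [FancyActor RemoteBlock SafeCache object] + [SimpleTask RemoteBlock SafeCache object] + [SimpleTask]
  take SimpleTask:  [RemoteBlock SafeCache object] + [RemoteBlock SafeCache object] + [SimpleTask RemoteBlock SafeCache object] + [SimpleTask]
  take RemoteBlock:  [RemoteBlock SafeCache object] + [RemoteBlock SafeCache object] + [RemoteBlock SafeCache object]
  take SafeCache:  [SafeCache object] + [SafeCache object] + [SafeCache object]
  take object:  [object] + [object] + [object]

SafeGraph -> CachedBlock -> LazyCache -> LocalAgent -> SmartQueue -> FrozenTask -> FancyActor -> SimpleTask -> RemoteBlock -> SafeCache -> object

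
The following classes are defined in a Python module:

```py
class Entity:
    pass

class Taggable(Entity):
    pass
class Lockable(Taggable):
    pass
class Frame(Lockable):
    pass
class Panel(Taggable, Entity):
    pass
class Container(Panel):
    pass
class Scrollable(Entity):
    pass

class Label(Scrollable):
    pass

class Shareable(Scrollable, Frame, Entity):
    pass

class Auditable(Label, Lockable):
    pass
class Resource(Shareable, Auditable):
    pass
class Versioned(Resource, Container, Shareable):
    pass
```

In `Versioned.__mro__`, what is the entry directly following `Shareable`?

Auditable

L[Versioned] = Versioned + merge(L[Resource], L[Container], L[Shareable], [Resource Container Shareable])
  take Resource:  [Resource Shareable Auditable Label Scrollable Frame Lockable Taggable Entity object] + [Container Panel Taggable Entity object] + [Shareable Scrollable Frame Lockable Taggable Entity object] + [Resource Container Shareable]
  take Container:  [Shareable Auditable Label Scrollable Frame Lockable Taggable Entity object] + [Container Panel Taggable Entity object] + [Shareable Scrollable Frame Lockable Taggable Entity object] + [Container Shareable]
  take Shareable:  [Shareable Auditable Label Scrollable Frame Lockable Taggable Entity object] + [Panel Taggable Entity object] + [Shareable Scrollable Frame Lockable Taggable Entity object] + [Shareable]
  take Auditable:  [Auditable Label Scrollable Frame Lockable Taggable Entity object] + [Panel Taggable Entity object] + [Scrollable Frame Lockable Taggable Entity object]
  take Label:  [Label Scrollable Frame Lockable Taggable Entity object] + [Panel Taggable Entity object] + [Scrollable Frame Lockable Taggable Entity object]
  take Scrollable:  [Scrollable Frame Lockable Taggable Entity object] + [Panel Taggable Entity object] + [Scrollable Frame Lockable Taggable Entity object]
  take Frame:  [Frame Lockable Taggable Entity object] + [Panel Taggable Entity object] + [Frame Lockable Taggable Entity object]
  take Lockable:  [Lockable Taggable Entity object] + [Panel Taggable Entity object] + [Lockable Taggable Entity object]
  take Panel:  [Taggable Entity object] + [Panel Taggable Entity object] + [Taggable Entity object]
  take Taggable:  [Taggable Entity object] + [Taggable Entity object] + [Taggable Entity object]
  take Entity:  [Entity object] + [Entity object] + [Entity object]
  take object:  [object] + [object] + [object]
MRO: Versioned Resource Container Shareable Auditable Label Scrollable Frame Lockable Panel Taggable Entity object
Shareable is at position 3; next is Auditable.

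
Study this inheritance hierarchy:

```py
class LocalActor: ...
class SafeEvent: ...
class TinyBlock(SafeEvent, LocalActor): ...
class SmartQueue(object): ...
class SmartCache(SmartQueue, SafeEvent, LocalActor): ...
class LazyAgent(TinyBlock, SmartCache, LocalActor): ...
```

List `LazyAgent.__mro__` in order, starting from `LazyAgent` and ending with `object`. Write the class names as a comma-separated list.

L[LazyAgent] = LazyAgent + merge(L[TinyBlock], L[SmartCache], L[LocalActor], [TinyBlock SmartCache LocalActor])
  take TinyBlock:  [TinyBlock SafeEvent LocalActor object] + [SmartCache SmartQueue SafeEvent LocalActor object] + [LocalActor object] + [TinyBlock SmartCache LocalActor]
  take SmartCache:  [SafeEvent LocalActor object] + [SmartCache SmartQueue SafeEvent LocalActor object] + [LocalActor object] + [SmartCache LocalActor]
  take SmartQueue:  [SafeEvent LocalActor object] + [SmartQueue SafeEvent LocalActor object] + [LocalActor object] + [LocalActor]
  take SafeEvent:  [SafeEvent LocalActor object] + [SafeEvent LocalActor object] + [LocalActor object] + [LocalActor]
  take LocalActor:  [LocalActor object] + [LocalActor object] + [LocalActor object] + [LocalActor]
  take object:  [object] + [object] + [object]

LazyAgent, TinyBlock, SmartCache, SmartQueue, SafeEvent, LocalActor, object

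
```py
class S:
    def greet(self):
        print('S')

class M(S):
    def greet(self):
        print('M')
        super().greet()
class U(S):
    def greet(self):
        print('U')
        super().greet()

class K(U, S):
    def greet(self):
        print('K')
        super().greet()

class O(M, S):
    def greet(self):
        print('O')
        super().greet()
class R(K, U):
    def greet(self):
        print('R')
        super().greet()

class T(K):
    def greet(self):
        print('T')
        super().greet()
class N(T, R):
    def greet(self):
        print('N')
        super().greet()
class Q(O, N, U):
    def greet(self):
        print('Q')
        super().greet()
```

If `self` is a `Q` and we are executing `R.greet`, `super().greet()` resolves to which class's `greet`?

L[Q] = Q + merge(L[O], L[N], L[U], [O N U])
  take O:  [O M S object] + [N T R K U S object] + [U S object] + [O N U]
  take M:  [M S object] + [N T R K U S object] + [U S object] + [N U]
  take N:  [S object] + [N T R K U S object] + [U S object] + [N U]
  take T:  [S object] + [T R K U S object] + [U S object] + [U]
  take R:  [S object] + [R K U S object] + [U S object] + [U]
  take K:  [S object] + [K U S object] + [U S object] + [U]
  take U:  [S object] + [U S object] + [U S object] + [U]
  take S:  [S object] + [S object] + [S object]
  take object:  [object] + [object] + [object]
MRO: Q O M N T R K U S object
super() in R.greet on a Q instance goes to the class after R in Q's MRO: K.

K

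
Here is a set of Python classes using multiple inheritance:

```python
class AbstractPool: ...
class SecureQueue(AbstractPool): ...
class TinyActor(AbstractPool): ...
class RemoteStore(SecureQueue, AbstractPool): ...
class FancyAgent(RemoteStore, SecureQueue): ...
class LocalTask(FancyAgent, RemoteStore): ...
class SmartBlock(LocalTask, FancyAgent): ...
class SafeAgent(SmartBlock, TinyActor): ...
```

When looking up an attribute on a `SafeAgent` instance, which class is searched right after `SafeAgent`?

SmartBlock

L[SafeAgent] = SafeAgent + merge(L[SmartBlock], L[TinyActor], [SmartBlock TinyActor])
  take SmartBlock:  [SmartBlock LocalTask FancyAgent RemoteStore SecureQueue AbstractPool object] + [TinyActor AbstractPool object] + [SmartBlock TinyActor]
  take LocalTask:  [LocalTask FancyAgent RemoteStore SecureQueue AbstractPool object] + [TinyActor AbstractPool object] + [TinyActor]
  take FancyAgent:  [FancyAgent RemoteStore SecureQueue AbstractPool object] + [TinyActor AbstractPool object] + [TinyActor]
  take RemoteStore:  [RemoteStore SecureQueue AbstractPool object] + [TinyActor AbstractPool object] + [TinyActor]
  take SecureQueue:  [SecureQueue AbstractPool object] + [TinyActor AbstractPool object] + [TinyActor]
  take TinyActor:  [AbstractPool object] + [TinyActor AbstractPool object] + [TinyActor]
  take AbstractPool:  [AbstractPool object] + [AbstractPool object]
  take object:  [object] + [object]
MRO: SafeAgent SmartBlock LocalTask FancyAgent RemoteStore SecureQueue TinyActor AbstractPool object
SafeAgent is at position 0; next is SmartBlock.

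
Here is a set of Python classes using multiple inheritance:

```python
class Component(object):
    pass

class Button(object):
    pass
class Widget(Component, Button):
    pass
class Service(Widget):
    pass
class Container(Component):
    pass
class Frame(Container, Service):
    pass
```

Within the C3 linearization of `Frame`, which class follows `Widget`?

L[Frame] = Frame + merge(L[Container], L[Service], [Container Service])
  take Container:  [Container Component object] + [Service Widget Component Button object] + [Container Service]
  take Service:  [Component object] + [Service Widget Component Button object] + [Service]
  take Widget:  [Component object] + [Widget Component Button object]
  take Component:  [Component object] + [Component Button object]
  take Button:  [object] + [Button object]
  take object:  [object] + [object]
MRO: Frame Container Service Widget Component Button object
Widget is at position 3; next is Component.

Component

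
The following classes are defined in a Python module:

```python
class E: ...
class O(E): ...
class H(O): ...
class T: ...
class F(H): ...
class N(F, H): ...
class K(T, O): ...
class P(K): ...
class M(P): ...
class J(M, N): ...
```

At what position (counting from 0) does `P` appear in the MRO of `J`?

L[J] = J + merge(L[M], L[N], [M N])
  take M:  [M P K T O E object] + [N F H O E object] + [M N]
  take P:  [P K T O E object] + [N F H O E object] + [N]
  take K:  [K T O E object] + [N F H O E object] + [N]
  take T:  [T O E object] + [N F H O E object] + [N]
  take N:  [O E object] + [N F H O E object] + [N]
  take F:  [O E object] + [F H O E object]
  take H:  [O E object] + [H O E object]
  take O:  [O E object] + [O E object]
  take E:  [E object] + [E object]
  take object:  [object] + [object]
MRO: J M P K T N F H O E object
P sits at index 2.

2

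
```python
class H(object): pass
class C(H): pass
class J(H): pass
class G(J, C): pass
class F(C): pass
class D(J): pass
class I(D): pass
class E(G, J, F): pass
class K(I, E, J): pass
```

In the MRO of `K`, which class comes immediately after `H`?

object

L[K] = K + merge(L[I], L[E], L[J], [I E J])
  take I:  [I D J H object] + [E G J F C H object] + [J H object] + [I E J]
  take D:  [D J H object] + [E G J F C H object] + [J H object] + [E J]
  take E:  [J H object] + [E G J F C H object] + [J H object] + [E J]
  take G:  [J H object] + [G J F C H object] + [J H object] + [J]
  take J:  [J H object] + [J F C H object] + [J H object] + [J]
  take F:  [H object] + [F C H object] + [H object]
  take C:  [H object] + [C H object] + [H object]
  take H:  [H object] + [H object] + [H object]
  take object:  [object] + [object] + [object]
MRO: K I D E G J F C H object
H is at position 8; next is object.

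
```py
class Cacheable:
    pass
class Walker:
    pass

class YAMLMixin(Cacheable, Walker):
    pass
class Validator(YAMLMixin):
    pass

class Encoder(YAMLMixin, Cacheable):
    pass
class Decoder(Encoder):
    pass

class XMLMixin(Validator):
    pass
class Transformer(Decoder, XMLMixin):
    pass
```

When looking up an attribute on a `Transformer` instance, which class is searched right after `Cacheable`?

L[Transformer] = Transformer + merge(L[Decoder], L[XMLMixin], [Decoder XMLMixin])
  take Decoder:  [Decoder Encoder YAMLMixin Cacheable Walker object] + [XMLMixin Validator YAMLMixin Cacheable Walker object] + [Decoder XMLMixin]
  take Encoder:  [Encoder YAMLMixin Cacheable Walker object] + [XMLMixin Validator YAMLMixin Cacheable Walker object] + [XMLMixin]
  take XMLMixin:  [YAMLMixin Cacheable Walker object] + [XMLMixin Validator YAMLMixin Cacheable Walker object] + [XMLMixin]
  take Validator:  [YAMLMixin Cacheable Walker object] + [Validator YAMLMixin Cacheable Walker object]
  take YAMLMixin:  [YAMLMixin Cacheable Walker object] + [YAMLMixin Cacheable Walker object]
  take Cacheable:  [Cacheable Walker object] + [Cacheable Walker object]
  take Walker:  [Walker object] + [Walker object]
  take object:  [object] + [object]
MRO: Transformer Decoder Encoder XMLMixin Validator YAMLMixin Cacheable Walker object
Cacheable is at position 6; next is Walker.

Walker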